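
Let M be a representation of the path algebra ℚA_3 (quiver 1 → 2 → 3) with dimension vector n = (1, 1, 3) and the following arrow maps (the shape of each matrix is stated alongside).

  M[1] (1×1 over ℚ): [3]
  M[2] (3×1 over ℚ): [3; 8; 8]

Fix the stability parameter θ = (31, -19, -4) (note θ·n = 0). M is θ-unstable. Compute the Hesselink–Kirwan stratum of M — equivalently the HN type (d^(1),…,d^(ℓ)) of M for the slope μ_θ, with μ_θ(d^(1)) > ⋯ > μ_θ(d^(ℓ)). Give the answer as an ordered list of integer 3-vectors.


Via rank(M_{q-1}∘⋯∘M_p): M ≅ I[1,3], I[3,3]^2.
μ_θ-semistable layers: μ^(1)=8/3; μ^(2)=-4

((1, 1, 1); (0, 0, 2))


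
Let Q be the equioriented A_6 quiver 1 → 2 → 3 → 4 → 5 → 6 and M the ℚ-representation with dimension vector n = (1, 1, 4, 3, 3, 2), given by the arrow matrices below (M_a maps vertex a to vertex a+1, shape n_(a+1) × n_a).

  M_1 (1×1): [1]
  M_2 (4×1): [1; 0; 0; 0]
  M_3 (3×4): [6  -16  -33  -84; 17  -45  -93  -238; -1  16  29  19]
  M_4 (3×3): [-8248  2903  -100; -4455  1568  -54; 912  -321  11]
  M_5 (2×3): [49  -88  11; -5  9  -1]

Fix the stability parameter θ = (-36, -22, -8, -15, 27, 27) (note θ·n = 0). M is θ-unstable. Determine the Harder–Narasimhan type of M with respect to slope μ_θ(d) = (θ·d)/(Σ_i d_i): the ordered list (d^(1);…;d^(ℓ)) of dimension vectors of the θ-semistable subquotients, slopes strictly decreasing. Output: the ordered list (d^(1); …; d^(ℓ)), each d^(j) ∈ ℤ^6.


Barcode: M ≅ I[1,6], I[3,3], I[3,5], I[3,6]. HN layers by μ_θ (5 steps, strictly decreasing):
  μ^(1)=27; μ^(2)=-8; μ^(3)=-23/2; μ^(4)=-22; μ^(5)=-36

((0, 0, 0, 0, 3, 2); (0, 0, 1, 0, 0, 0); (0, 0, 3, 3, 0, 0); (0, 1, 0, 0, 0, 0); (1, 0, 0, 0, 0, 0))


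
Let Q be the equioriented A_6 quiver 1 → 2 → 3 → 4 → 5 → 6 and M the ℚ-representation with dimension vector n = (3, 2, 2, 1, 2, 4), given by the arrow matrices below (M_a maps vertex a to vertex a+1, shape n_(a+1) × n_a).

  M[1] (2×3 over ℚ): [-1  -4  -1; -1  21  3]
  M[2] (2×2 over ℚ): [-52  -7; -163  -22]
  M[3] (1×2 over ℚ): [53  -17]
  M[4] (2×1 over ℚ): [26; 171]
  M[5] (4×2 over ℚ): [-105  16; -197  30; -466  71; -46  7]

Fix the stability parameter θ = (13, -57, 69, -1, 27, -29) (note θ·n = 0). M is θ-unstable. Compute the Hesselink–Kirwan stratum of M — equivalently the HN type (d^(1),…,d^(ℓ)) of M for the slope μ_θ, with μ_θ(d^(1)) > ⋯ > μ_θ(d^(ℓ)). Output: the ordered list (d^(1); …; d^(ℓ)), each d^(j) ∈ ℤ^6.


Barcode: M ≅ I[1,1], I[1,3], I[1,6], I[5,6], I[6,6]^2. HN layers by μ_θ (6 steps, strictly decreasing):
  μ^(1)=69; μ^(2)=33/2; μ^(3)=13; μ^(4)=-1; μ^(5)=-22; μ^(6)=-29

((0, 0, 1, 0, 0, 0); (0, 0, 1, 1, 1, 1); (1, 0, 0, 0, 0, 0); (0, 0, 0, 0, 1, 1); (2, 2, 0, 0, 0, 0); (0, 0, 0, 0, 0, 2))


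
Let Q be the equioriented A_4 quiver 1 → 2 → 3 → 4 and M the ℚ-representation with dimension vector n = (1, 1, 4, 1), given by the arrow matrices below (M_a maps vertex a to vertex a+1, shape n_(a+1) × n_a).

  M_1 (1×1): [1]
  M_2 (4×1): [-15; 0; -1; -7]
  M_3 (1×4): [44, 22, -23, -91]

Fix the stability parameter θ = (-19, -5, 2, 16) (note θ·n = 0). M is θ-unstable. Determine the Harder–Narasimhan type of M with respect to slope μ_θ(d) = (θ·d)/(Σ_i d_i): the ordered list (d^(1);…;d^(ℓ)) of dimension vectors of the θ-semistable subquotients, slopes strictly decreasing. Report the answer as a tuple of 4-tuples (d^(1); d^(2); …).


Barcode: M ≅ I[1,3], I[3,3]^2, I[3,4]. HN layers by μ_θ (4 steps, strictly decreasing):
  μ^(1)=16; μ^(2)=2; μ^(3)=-5; μ^(4)=-19

((0, 0, 0, 1); (0, 0, 4, 0); (0, 1, 0, 0); (1, 0, 0, 0))


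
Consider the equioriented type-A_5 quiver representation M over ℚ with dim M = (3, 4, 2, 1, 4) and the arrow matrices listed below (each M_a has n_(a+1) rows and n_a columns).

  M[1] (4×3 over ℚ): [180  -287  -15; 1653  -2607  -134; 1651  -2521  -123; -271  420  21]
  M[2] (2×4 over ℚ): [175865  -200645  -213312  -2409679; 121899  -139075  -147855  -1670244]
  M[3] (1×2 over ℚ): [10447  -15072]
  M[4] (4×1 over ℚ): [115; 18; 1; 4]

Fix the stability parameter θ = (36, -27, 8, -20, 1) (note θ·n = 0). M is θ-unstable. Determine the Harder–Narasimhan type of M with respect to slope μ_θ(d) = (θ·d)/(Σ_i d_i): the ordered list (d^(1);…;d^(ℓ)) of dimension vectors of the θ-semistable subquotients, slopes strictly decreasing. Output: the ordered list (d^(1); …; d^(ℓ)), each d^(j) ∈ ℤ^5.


Via rank(M_{q-1}∘⋯∘M_p): M ≅ I[1,2], I[1,3], I[1,5], I[2,2], I[5,5]^3.
μ_θ-semistable layers: μ^(1)=8; μ^(2)=9/2; μ^(3)=1; μ^(4)=-3/4; μ^(5)=-27

((0, 0, 1, 0, 0); (2, 2, 0, 0, 0); (0, 0, 0, 0, 4); (1, 1, 1, 1, 0); (0, 1, 0, 0, 0))


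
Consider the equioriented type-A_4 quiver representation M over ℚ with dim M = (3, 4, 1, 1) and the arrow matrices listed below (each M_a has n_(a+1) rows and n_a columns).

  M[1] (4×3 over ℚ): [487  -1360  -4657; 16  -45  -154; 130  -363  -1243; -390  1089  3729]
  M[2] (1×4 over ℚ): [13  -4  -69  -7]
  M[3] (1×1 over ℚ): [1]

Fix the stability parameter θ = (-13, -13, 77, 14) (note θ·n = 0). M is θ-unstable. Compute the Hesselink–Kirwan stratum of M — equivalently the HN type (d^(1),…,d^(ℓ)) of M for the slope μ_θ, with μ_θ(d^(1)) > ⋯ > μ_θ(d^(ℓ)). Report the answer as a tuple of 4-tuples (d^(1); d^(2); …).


Interval decomposition of M: I[1,2]^2, I[1,4], I[2,2].
HN type (ℓ=2): μ^(1)=91/2; μ^(2)=-13

((0, 0, 1, 1); (3, 4, 0, 0))


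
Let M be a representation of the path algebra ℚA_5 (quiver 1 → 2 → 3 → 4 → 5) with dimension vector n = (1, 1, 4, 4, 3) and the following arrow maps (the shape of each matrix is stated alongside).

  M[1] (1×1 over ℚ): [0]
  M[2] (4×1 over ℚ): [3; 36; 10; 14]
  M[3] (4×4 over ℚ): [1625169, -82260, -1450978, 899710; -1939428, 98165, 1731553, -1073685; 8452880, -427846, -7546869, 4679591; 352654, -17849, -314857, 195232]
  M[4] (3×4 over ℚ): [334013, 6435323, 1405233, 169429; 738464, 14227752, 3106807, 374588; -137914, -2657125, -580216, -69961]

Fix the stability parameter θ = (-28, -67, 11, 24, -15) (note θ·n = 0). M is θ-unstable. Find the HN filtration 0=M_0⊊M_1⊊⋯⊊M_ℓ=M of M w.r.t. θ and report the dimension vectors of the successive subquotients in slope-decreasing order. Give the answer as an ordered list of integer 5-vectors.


Barcode: M ≅ I[1,1], I[2,5], I[3,4], I[3,5]^2. HN layers by μ_θ (5 steps, strictly decreasing):
  μ^(1)=24; μ^(2)=11; μ^(3)=20/3; μ^(4)=-28; μ^(5)=-67

((0, 0, 0, 1, 0); (0, 0, 1, 0, 0); (0, 0, 3, 3, 3); (1, 0, 0, 0, 0); (0, 1, 0, 0, 0))


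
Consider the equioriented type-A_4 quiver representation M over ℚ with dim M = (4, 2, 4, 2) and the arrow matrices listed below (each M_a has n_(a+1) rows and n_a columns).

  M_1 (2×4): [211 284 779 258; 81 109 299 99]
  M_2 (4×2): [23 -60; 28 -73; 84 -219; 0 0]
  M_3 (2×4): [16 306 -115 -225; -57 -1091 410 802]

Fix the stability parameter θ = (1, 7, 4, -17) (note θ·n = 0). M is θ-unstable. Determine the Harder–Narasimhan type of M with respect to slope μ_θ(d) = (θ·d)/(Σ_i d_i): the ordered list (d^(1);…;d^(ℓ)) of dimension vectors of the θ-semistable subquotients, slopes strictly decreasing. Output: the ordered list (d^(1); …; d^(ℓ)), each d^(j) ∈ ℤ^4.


Via rank(M_{q-1}∘⋯∘M_p): M ≅ I[1,1]^2, I[1,4]^2, I[3,3]^2.
μ_θ-semistable layers: μ^(1)=4; μ^(2)=1; μ^(3)=-5/4

((0, 0, 2, 0); (2, 0, 0, 0); (2, 2, 2, 2))


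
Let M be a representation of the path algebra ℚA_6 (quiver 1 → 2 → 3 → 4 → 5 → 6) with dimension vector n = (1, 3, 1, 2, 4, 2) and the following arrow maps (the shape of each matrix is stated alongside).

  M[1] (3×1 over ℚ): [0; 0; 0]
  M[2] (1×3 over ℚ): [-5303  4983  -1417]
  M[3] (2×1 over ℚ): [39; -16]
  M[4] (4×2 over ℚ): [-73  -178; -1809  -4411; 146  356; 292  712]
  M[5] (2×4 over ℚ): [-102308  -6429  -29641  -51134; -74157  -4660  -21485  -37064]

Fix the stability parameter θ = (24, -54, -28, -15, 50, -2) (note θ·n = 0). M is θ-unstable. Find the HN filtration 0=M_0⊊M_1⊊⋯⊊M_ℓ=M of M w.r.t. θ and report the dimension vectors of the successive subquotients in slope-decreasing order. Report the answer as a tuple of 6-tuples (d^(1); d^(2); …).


Interval decomposition of M: I[1,1], I[2,2]^2, I[2,6], I[4,6], I[5,5]^2.
HN type (ℓ=5): μ^(1)=50; μ^(2)=24; μ^(3)=-15; μ^(4)=-28; μ^(5)=-54

((0, 0, 0, 0, 2, 0); (1, 0, 0, 0, 2, 2); (0, 0, 0, 2, 0, 0); (0, 0, 1, 0, 0, 0); (0, 3, 0, 0, 0, 0))


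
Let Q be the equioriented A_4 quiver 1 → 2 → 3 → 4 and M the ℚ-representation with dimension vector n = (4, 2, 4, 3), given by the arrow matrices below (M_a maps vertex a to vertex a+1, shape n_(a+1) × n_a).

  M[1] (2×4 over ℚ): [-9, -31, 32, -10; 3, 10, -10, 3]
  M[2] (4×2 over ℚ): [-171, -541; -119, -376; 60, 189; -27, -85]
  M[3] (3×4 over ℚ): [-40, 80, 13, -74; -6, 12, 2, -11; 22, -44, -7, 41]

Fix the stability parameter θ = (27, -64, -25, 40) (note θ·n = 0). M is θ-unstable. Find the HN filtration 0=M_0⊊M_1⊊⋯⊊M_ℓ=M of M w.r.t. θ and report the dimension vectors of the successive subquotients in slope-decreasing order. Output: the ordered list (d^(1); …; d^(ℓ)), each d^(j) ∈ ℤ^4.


Barcode: M ≅ I[1,1]^2, I[1,4]^2, I[3,3]^2, I[4,4]. HN layers by μ_θ (4 steps, strictly decreasing):
  μ^(1)=40; μ^(2)=27; μ^(3)=-62/3; μ^(4)=-25

((0, 0, 0, 3); (2, 0, 0, 0); (2, 2, 2, 0); (0, 0, 2, 0))


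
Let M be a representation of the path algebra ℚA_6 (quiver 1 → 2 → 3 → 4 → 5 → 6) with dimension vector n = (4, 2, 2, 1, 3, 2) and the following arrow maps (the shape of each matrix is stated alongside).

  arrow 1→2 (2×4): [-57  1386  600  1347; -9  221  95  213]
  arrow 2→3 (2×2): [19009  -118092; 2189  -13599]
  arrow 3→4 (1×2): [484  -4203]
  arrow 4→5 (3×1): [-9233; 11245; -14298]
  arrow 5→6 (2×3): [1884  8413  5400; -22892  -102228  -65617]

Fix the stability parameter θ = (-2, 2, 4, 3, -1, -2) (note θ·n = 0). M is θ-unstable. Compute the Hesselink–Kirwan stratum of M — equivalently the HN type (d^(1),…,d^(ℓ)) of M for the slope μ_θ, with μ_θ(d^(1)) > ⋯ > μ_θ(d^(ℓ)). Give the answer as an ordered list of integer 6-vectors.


Barcode: M ≅ I[1,1]^2, I[1,3], I[1,6], I[5,5], I[5,6]. HN layers by μ_θ (6 steps, strictly decreasing):
  μ^(1)=4; μ^(2)=2; μ^(3)=6/5; μ^(4)=-1; μ^(5)=-3/2; μ^(6)=-2

((0, 0, 1, 0, 0, 0); (0, 1, 0, 0, 0, 0); (0, 1, 1, 1, 1, 1); (0, 0, 0, 0, 1, 0); (0, 0, 0, 0, 1, 1); (4, 0, 0, 0, 0, 0))


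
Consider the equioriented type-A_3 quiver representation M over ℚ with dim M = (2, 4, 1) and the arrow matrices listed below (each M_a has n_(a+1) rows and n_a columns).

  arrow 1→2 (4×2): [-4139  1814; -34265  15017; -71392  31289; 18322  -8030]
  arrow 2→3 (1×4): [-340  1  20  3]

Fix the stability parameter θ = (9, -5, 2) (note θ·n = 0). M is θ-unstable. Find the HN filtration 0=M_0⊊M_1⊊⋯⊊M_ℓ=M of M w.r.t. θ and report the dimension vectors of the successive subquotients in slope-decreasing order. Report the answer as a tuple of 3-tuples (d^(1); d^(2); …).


Barcode: M ≅ I[1,2], I[1,3], I[2,2]^2. HN layers by μ_θ (2 steps, strictly decreasing):
  μ^(1)=2; μ^(2)=-5

((2, 2, 1); (0, 2, 0))


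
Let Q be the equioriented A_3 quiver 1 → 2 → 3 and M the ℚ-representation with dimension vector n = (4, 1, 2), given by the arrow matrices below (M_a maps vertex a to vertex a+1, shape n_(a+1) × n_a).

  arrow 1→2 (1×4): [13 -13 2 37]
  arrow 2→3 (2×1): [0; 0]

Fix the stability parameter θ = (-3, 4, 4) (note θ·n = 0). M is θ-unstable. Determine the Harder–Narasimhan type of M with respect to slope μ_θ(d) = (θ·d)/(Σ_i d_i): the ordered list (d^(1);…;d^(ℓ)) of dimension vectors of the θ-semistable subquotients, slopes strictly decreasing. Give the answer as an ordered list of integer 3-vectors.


Interval decomposition of M: I[1,1]^3, I[1,2], I[3,3]^2.
HN type (ℓ=2): μ^(1)=4; μ^(2)=-3

((0, 1, 2); (4, 0, 0))


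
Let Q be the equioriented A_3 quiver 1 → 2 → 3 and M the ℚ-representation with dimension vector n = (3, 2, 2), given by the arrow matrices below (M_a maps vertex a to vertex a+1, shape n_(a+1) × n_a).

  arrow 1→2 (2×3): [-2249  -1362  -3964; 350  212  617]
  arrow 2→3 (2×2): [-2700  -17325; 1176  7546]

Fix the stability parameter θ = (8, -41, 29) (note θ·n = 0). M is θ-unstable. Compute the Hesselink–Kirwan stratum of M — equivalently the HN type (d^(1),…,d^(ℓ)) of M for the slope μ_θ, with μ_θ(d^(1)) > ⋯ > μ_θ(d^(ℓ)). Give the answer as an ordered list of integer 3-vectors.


Via rank(M_{q-1}∘⋯∘M_p): M ≅ I[1,1], I[1,2], I[1,3], I[3,3].
μ_θ-semistable layers: μ^(1)=29; μ^(2)=8; μ^(3)=-33/2

((0, 0, 2); (1, 0, 0); (2, 2, 0))


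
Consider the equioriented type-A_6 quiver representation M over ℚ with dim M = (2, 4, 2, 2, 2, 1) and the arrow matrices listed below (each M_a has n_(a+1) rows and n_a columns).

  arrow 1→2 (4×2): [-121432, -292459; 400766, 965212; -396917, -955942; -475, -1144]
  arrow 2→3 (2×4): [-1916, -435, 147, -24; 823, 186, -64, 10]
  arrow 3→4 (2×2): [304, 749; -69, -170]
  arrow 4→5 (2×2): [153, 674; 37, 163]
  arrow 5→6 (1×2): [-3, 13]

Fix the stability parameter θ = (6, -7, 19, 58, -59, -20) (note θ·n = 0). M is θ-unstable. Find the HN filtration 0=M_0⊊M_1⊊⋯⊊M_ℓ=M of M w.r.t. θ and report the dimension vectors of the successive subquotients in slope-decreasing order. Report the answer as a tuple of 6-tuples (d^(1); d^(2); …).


Barcode: M ≅ I[1,5], I[1,6], I[2,2]^2. HN layers by μ_θ (3 steps, strictly decreasing):
  μ^(1)=6; μ^(2)=-1/2; μ^(3)=-7

((0, 0, 1, 1, 1, 0); (2, 2, 1, 1, 1, 1); (0, 2, 0, 0, 0, 0))


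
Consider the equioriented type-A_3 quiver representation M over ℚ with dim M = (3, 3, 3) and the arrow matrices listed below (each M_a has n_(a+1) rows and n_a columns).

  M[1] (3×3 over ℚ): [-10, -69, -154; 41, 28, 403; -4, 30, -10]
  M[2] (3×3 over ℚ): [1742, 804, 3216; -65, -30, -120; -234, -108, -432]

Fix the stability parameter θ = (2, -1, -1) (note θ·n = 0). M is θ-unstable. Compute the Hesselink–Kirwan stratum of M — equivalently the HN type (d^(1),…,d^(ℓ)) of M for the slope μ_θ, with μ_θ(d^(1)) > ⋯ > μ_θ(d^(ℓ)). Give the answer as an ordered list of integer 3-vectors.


Interval decomposition of M: I[1,2]^2, I[1,3], I[3,3]^2.
HN type (ℓ=3): μ^(1)=1/2; μ^(2)=0; μ^(3)=-1

((2, 2, 0); (1, 1, 1); (0, 0, 2))


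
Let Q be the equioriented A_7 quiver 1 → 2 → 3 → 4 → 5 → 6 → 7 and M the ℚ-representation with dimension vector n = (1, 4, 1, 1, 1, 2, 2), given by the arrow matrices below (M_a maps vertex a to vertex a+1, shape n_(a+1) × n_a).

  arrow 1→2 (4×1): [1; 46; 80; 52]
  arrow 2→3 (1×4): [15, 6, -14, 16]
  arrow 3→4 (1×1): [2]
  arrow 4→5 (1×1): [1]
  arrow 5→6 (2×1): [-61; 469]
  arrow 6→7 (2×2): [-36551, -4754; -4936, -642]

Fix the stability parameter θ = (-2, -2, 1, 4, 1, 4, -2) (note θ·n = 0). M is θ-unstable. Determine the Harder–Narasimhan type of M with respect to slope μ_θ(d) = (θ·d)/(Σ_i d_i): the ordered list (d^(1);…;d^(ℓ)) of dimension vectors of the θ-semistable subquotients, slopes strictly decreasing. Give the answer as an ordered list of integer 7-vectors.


Barcode: M ≅ I[1,7], I[2,2]^3, I[6,7]. HN layers by μ_θ (3 steps, strictly decreasing):
  μ^(1)=7/4; μ^(2)=1; μ^(3)=-2

((0, 0, 0, 1, 1, 1, 1); (0, 0, 1, 0, 0, 1, 1); (1, 4, 0, 0, 0, 0, 0))


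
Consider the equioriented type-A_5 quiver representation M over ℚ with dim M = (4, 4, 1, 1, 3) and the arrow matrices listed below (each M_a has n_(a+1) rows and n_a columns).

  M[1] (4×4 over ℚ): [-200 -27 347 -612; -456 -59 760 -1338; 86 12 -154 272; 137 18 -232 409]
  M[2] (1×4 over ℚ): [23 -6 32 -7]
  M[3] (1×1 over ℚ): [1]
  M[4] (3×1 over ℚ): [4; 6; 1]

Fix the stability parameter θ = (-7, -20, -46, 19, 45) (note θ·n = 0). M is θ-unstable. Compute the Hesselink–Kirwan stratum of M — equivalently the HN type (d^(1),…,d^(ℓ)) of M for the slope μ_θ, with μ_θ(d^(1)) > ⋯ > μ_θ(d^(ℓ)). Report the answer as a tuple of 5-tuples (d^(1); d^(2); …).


Via rank(M_{q-1}∘⋯∘M_p): M ≅ I[1,2]^3, I[1,5], I[5,5]^2.
μ_θ-semistable layers: μ^(1)=45; μ^(2)=19; μ^(3)=-27/2; μ^(4)=-73/3

((0, 0, 0, 0, 3); (0, 0, 0, 1, 0); (3, 3, 0, 0, 0); (1, 1, 1, 0, 0))


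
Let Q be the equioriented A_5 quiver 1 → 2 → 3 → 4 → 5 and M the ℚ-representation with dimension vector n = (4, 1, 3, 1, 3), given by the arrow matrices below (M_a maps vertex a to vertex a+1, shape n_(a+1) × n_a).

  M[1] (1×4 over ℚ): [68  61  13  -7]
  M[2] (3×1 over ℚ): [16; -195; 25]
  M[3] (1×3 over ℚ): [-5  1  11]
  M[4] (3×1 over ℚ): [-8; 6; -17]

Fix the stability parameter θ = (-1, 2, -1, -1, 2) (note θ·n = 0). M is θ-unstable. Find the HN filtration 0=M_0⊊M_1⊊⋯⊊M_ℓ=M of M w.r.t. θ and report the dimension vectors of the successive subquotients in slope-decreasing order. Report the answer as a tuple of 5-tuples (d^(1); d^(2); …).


Interval decomposition of M: I[1,1]^3, I[1,3], I[3,3], I[3,5], I[5,5]^2.
HN type (ℓ=3): μ^(1)=2; μ^(2)=1/2; μ^(3)=-1

((0, 0, 0, 0, 3); (0, 1, 1, 0, 0); (4, 0, 2, 1, 0))


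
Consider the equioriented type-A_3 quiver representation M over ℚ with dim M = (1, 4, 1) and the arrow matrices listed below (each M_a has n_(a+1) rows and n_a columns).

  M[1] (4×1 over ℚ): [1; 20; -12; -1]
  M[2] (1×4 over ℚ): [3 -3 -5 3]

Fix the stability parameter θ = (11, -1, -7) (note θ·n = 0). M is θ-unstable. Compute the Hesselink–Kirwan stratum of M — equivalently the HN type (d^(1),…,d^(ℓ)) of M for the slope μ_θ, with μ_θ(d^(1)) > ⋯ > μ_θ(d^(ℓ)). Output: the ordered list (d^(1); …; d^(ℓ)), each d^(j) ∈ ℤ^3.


Interval decomposition of M: I[1,2], I[2,2]^2, I[2,3].
HN type (ℓ=3): μ^(1)=5; μ^(2)=-1; μ^(3)=-4

((1, 1, 0); (0, 2, 0); (0, 1, 1))


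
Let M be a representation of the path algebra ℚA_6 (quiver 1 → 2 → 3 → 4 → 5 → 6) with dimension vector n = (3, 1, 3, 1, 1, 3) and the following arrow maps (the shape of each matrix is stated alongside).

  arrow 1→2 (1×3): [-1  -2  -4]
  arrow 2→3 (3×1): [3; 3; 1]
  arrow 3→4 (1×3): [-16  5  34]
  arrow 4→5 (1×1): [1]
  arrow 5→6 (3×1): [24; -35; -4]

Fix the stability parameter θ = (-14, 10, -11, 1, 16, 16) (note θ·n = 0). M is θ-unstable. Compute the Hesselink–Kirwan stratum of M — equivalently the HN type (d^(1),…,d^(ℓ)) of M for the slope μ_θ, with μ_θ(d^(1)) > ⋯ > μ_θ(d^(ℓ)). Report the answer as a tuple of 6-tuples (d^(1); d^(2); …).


Interval decomposition of M: I[1,1]^2, I[1,6], I[3,3]^2, I[6,6]^2.
HN type (ℓ=5): μ^(1)=16; μ^(2)=1; μ^(3)=-1/2; μ^(4)=-11; μ^(5)=-14

((0, 0, 0, 0, 1, 3); (0, 0, 0, 1, 0, 0); (0, 1, 1, 0, 0, 0); (0, 0, 2, 0, 0, 0); (3, 0, 0, 0, 0, 0))


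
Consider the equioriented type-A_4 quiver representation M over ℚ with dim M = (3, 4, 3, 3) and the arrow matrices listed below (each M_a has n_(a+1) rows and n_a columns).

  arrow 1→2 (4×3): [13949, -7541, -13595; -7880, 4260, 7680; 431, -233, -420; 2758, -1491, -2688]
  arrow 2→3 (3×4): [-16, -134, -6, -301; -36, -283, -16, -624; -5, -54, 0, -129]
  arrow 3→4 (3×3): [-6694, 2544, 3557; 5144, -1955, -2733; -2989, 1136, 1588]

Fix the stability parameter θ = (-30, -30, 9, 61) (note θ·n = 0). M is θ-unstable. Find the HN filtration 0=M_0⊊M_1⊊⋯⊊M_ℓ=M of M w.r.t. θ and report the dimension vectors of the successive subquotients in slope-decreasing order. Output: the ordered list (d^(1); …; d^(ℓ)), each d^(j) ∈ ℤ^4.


Barcode: M ≅ I[1,2], I[1,4]^2, I[2,4]. HN layers by μ_θ (3 steps, strictly decreasing):
  μ^(1)=61; μ^(2)=9; μ^(3)=-30

((0, 0, 0, 3); (0, 0, 3, 0); (3, 4, 0, 0))


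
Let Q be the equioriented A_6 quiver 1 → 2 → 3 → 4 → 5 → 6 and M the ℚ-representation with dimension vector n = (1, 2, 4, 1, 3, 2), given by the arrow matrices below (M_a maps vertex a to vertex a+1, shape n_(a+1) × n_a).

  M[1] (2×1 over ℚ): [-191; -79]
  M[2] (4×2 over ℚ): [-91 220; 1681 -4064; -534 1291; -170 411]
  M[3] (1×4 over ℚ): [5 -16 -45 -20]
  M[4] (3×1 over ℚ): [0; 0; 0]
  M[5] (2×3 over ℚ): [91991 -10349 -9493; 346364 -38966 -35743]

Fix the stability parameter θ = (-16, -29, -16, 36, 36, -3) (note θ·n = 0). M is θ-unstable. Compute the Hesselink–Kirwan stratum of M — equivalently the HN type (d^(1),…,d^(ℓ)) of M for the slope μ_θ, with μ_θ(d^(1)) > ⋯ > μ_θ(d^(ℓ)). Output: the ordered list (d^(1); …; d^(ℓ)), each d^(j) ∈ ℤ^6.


Via rank(M_{q-1}∘⋯∘M_p): M ≅ I[1,3], I[2,4], I[3,3]^2, I[5,5], I[5,6]^2.
μ_θ-semistable layers: μ^(1)=36; μ^(2)=33/2; μ^(3)=-16; μ^(4)=-45/2; μ^(5)=-29

((0, 0, 0, 1, 1, 0); (0, 0, 0, 0, 2, 2); (0, 0, 4, 0, 0, 0); (1, 1, 0, 0, 0, 0); (0, 1, 0, 0, 0, 0))


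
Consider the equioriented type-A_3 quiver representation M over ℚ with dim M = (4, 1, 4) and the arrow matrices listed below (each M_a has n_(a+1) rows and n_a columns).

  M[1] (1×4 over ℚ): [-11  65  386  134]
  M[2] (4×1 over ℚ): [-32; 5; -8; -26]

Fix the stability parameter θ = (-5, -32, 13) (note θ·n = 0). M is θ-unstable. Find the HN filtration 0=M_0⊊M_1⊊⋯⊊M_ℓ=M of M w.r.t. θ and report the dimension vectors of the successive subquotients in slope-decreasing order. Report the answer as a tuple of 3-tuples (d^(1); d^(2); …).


Barcode: M ≅ I[1,1]^3, I[1,3], I[3,3]^3. HN layers by μ_θ (3 steps, strictly decreasing):
  μ^(1)=13; μ^(2)=-5; μ^(3)=-37/2

((0, 0, 4); (3, 0, 0); (1, 1, 0))


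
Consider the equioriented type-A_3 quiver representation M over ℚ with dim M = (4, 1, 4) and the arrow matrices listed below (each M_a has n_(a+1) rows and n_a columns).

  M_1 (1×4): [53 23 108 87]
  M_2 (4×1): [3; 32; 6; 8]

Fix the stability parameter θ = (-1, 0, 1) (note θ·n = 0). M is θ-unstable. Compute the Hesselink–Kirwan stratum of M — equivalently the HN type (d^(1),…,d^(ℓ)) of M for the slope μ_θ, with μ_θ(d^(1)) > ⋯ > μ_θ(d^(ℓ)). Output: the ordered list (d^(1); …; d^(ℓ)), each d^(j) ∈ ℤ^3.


Via rank(M_{q-1}∘⋯∘M_p): M ≅ I[1,1]^3, I[1,3], I[3,3]^3.
μ_θ-semistable layers: μ^(1)=1; μ^(2)=0; μ^(3)=-1

((0, 0, 4); (0, 1, 0); (4, 0, 0))


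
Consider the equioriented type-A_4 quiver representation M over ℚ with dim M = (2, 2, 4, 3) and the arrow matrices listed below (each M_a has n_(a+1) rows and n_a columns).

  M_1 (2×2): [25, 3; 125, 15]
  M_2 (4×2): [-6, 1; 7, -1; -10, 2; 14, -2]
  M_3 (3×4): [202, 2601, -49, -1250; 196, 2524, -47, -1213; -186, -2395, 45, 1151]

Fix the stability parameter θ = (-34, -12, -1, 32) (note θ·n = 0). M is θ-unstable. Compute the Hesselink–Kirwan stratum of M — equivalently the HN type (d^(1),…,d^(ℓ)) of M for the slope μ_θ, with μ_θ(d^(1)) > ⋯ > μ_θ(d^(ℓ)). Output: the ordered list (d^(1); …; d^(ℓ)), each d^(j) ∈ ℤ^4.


Interval decomposition of M: I[1,1], I[1,3], I[2,4], I[3,4]^2.
HN type (ℓ=4): μ^(1)=32; μ^(2)=-1; μ^(3)=-12; μ^(4)=-34

((0, 0, 0, 3); (0, 0, 4, 0); (0, 2, 0, 0); (2, 0, 0, 0))


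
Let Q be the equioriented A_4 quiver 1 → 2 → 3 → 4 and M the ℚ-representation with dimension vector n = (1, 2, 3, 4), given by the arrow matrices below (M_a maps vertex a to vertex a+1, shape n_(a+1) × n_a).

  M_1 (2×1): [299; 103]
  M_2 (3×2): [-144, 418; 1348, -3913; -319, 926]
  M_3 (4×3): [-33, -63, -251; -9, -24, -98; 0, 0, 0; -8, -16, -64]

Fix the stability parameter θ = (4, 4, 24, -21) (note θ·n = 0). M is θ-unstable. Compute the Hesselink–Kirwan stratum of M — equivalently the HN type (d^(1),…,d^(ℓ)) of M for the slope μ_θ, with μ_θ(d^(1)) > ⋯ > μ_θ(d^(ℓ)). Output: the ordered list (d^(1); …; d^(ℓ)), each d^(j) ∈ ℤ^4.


Via rank(M_{q-1}∘⋯∘M_p): M ≅ I[1,3], I[2,4], I[3,4], I[4,4]^2.
μ_θ-semistable layers: μ^(1)=24; μ^(2)=4; μ^(3)=7/3; μ^(4)=3/2; μ^(5)=-21

((0, 0, 1, 0); (1, 1, 0, 0); (0, 1, 1, 1); (0, 0, 1, 1); (0, 0, 0, 2))


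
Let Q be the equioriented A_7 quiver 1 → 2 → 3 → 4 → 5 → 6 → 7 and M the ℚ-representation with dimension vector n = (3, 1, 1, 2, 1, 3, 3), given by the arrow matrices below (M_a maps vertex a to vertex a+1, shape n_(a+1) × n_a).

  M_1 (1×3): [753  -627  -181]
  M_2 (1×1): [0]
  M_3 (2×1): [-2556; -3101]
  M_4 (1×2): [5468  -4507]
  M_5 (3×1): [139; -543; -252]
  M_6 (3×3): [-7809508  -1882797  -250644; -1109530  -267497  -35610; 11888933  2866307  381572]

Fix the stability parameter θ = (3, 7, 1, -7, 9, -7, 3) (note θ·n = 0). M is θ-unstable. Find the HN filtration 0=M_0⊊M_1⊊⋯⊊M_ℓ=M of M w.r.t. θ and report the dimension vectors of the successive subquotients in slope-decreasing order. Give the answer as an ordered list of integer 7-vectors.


Interval decomposition of M: I[1,1]^2, I[1,2], I[3,7], I[4,4], I[6,7]^2.
HN type (ℓ=5): μ^(1)=7; μ^(2)=3; μ^(3)=1; μ^(4)=-3; μ^(5)=-7

((0, 1, 0, 0, 0, 0, 0); (3, 0, 0, 0, 0, 0, 3); (0, 0, 0, 0, 1, 1, 0); (0, 0, 1, 1, 0, 0, 0); (0, 0, 0, 1, 0, 2, 0))


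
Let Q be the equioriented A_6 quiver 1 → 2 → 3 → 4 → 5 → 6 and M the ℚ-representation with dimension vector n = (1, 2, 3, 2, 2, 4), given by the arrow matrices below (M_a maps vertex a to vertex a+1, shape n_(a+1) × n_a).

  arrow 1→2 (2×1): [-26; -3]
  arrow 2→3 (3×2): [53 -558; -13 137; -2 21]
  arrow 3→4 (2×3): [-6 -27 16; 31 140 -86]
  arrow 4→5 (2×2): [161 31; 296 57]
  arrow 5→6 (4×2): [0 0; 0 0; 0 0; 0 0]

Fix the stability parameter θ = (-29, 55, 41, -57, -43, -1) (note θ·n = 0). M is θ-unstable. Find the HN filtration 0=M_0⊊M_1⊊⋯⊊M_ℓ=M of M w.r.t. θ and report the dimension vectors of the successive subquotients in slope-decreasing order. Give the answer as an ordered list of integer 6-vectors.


Interval decomposition of M: I[1,5], I[2,5], I[3,3], I[6,6]^4.
HN type (ℓ=3): μ^(1)=41; μ^(2)=-1; μ^(3)=-29

((0, 0, 1, 0, 0, 0); (0, 2, 2, 2, 2, 4); (1, 0, 0, 0, 0, 0))


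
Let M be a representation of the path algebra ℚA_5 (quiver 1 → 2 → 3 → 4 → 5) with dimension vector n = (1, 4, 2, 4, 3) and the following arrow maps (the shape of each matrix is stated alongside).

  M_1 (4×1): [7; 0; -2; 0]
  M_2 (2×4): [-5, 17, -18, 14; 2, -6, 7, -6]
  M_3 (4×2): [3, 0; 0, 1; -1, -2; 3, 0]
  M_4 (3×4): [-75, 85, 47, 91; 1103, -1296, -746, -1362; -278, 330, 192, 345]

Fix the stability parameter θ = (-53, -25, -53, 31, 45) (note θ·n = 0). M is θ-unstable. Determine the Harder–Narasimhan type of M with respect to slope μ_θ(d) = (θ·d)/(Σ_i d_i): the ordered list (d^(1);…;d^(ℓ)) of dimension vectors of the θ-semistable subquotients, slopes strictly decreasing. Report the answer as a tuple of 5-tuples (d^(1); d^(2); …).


Via rank(M_{q-1}∘⋯∘M_p): M ≅ I[1,5], I[2,2]^2, I[2,5], I[4,4], I[4,5].
μ_θ-semistable layers: μ^(1)=45; μ^(2)=31; μ^(3)=-25; μ^(4)=-39; μ^(5)=-53

((0, 0, 0, 0, 3); (0, 0, 0, 4, 0); (0, 2, 0, 0, 0); (0, 2, 2, 0, 0); (1, 0, 0, 0, 0))


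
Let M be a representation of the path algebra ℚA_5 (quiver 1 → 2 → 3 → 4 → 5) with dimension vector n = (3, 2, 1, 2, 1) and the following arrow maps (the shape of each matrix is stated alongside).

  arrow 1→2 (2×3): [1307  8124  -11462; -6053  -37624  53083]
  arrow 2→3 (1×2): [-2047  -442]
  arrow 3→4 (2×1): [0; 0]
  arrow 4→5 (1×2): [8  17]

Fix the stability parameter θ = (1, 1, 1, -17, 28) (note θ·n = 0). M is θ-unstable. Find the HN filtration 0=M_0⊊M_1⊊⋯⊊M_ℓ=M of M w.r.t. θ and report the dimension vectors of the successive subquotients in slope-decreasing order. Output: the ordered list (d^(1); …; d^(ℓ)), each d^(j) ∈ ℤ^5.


Interval decomposition of M: I[1,1], I[1,2], I[1,3], I[4,4], I[4,5].
HN type (ℓ=3): μ^(1)=28; μ^(2)=1; μ^(3)=-17

((0, 0, 0, 0, 1); (3, 2, 1, 0, 0); (0, 0, 0, 2, 0))


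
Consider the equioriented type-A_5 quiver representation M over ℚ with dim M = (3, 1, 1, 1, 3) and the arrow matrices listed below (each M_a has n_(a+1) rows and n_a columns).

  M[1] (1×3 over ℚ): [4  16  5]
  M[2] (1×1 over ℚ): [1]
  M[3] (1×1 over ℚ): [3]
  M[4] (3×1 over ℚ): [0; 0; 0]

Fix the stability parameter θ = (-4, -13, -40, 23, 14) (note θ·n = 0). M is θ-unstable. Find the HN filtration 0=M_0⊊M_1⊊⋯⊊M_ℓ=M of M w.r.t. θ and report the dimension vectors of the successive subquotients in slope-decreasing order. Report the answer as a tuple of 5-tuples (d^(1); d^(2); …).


Interval decomposition of M: I[1,1]^2, I[1,4], I[5,5]^3.
HN type (ℓ=4): μ^(1)=23; μ^(2)=14; μ^(3)=-4; μ^(4)=-19

((0, 0, 0, 1, 0); (0, 0, 0, 0, 3); (2, 0, 0, 0, 0); (1, 1, 1, 0, 0))


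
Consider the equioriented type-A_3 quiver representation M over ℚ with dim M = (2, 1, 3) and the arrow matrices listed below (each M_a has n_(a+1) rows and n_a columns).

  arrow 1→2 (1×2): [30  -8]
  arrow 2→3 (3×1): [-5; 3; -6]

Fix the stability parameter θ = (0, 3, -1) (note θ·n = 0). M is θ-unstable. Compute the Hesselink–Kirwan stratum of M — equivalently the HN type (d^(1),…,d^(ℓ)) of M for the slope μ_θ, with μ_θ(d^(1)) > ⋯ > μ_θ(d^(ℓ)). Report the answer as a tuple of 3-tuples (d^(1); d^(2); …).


Via rank(M_{q-1}∘⋯∘M_p): M ≅ I[1,1], I[1,3], I[3,3]^2.
μ_θ-semistable layers: μ^(1)=1; μ^(2)=0; μ^(3)=-1

((0, 1, 1); (2, 0, 0); (0, 0, 2))


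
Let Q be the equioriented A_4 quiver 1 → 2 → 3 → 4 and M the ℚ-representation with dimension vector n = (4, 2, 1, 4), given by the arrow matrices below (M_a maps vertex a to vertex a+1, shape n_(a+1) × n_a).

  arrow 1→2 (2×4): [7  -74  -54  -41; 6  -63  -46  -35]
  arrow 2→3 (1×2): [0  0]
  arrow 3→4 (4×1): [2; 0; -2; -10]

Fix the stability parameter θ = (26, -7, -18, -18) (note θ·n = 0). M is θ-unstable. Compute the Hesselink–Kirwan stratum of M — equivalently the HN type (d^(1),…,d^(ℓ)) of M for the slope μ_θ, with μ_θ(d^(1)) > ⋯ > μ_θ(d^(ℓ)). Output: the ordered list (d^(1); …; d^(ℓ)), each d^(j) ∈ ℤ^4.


Via rank(M_{q-1}∘⋯∘M_p): M ≅ I[1,1]^2, I[1,2]^2, I[3,4], I[4,4]^3.
μ_θ-semistable layers: μ^(1)=26; μ^(2)=19/2; μ^(3)=-18

((2, 0, 0, 0); (2, 2, 0, 0); (0, 0, 1, 4))


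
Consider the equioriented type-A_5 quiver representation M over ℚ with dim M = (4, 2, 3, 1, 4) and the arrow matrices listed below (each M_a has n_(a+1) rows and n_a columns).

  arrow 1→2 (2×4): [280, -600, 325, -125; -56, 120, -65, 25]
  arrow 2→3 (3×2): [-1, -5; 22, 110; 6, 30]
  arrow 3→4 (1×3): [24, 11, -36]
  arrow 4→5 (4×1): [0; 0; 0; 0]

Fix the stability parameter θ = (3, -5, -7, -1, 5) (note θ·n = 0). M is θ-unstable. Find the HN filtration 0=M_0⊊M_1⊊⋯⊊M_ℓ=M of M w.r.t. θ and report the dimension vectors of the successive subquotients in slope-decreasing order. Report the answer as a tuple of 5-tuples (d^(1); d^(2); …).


Barcode: M ≅ I[1,1]^3, I[1,2], I[2,4], I[3,3]^2, I[5,5]^4. HN layers by μ_θ (5 steps, strictly decreasing):
  μ^(1)=5; μ^(2)=3; μ^(3)=-1; μ^(4)=-6; μ^(5)=-7

((0, 0, 0, 0, 4); (3, 0, 0, 0, 0); (1, 1, 0, 1, 0); (0, 1, 1, 0, 0); (0, 0, 2, 0, 0))


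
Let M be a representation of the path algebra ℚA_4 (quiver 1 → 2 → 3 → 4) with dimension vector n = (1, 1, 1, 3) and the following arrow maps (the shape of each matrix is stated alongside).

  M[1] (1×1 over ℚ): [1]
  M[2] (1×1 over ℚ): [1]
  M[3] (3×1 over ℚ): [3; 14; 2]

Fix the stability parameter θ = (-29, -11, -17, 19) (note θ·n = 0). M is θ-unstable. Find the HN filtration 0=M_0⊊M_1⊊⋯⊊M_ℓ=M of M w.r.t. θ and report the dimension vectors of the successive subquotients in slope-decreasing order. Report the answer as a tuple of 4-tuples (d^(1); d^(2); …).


Via rank(M_{q-1}∘⋯∘M_p): M ≅ I[1,4], I[4,4]^2.
μ_θ-semistable layers: μ^(1)=19; μ^(2)=-14; μ^(3)=-29

((0, 0, 0, 3); (0, 1, 1, 0); (1, 0, 0, 0))


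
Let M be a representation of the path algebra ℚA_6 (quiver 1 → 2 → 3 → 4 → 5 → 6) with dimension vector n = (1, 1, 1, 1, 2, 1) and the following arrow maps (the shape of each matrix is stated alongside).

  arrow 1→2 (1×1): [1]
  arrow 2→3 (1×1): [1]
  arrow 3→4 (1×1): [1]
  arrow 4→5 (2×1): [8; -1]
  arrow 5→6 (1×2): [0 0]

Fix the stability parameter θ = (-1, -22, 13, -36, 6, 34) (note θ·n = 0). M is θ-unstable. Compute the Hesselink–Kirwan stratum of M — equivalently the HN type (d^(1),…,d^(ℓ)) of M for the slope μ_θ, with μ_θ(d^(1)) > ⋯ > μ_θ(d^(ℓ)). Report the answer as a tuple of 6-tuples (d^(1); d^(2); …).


Barcode: M ≅ I[1,5], I[5,5], I[6,6]. HN layers by μ_θ (3 steps, strictly decreasing):
  μ^(1)=34; μ^(2)=6; μ^(3)=-23/2

((0, 0, 0, 0, 0, 1); (0, 0, 0, 0, 2, 0); (1, 1, 1, 1, 0, 0))


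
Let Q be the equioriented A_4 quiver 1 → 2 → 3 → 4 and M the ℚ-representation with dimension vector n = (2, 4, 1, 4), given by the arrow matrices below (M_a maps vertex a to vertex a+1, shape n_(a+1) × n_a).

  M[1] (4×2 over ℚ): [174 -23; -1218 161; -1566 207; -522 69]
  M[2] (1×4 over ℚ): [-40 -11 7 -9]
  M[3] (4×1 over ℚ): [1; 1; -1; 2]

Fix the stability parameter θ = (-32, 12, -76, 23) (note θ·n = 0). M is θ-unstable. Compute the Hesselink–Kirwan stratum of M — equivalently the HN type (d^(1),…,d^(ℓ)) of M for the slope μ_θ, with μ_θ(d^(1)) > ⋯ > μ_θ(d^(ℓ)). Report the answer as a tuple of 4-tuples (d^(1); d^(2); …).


Interval decomposition of M: I[1,1], I[1,4], I[2,2]^3, I[4,4]^3.
HN type (ℓ=3): μ^(1)=23; μ^(2)=12; μ^(3)=-32

((0, 0, 0, 4); (0, 3, 0, 0); (2, 1, 1, 0))


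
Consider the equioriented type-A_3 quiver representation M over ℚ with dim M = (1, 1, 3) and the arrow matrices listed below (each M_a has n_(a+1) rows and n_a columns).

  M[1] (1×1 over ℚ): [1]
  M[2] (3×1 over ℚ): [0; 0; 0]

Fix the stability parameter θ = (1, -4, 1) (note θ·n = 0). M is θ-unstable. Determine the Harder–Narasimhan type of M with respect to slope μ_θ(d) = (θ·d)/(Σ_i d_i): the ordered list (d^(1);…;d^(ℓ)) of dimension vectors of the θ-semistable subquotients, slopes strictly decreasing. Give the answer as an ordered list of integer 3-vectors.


Barcode: M ≅ I[1,2], I[3,3]^3. HN layers by μ_θ (2 steps, strictly decreasing):
  μ^(1)=1; μ^(2)=-3/2

((0, 0, 3); (1, 1, 0))


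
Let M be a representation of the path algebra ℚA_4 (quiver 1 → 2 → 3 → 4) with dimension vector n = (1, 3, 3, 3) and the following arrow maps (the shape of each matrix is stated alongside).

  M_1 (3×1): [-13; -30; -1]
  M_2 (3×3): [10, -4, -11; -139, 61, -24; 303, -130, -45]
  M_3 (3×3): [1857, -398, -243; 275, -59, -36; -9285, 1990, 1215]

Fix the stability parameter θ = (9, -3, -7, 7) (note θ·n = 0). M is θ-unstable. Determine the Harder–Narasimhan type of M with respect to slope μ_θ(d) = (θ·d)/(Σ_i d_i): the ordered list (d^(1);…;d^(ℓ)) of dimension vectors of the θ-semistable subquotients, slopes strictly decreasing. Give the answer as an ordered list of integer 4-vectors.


Via rank(M_{q-1}∘⋯∘M_p): M ≅ I[1,4], I[2,3], I[2,4], I[4,4].
μ_θ-semistable layers: μ^(1)=7; μ^(2)=-1/3; μ^(3)=-5

((0, 0, 0, 3); (1, 1, 1, 0); (0, 2, 2, 0))


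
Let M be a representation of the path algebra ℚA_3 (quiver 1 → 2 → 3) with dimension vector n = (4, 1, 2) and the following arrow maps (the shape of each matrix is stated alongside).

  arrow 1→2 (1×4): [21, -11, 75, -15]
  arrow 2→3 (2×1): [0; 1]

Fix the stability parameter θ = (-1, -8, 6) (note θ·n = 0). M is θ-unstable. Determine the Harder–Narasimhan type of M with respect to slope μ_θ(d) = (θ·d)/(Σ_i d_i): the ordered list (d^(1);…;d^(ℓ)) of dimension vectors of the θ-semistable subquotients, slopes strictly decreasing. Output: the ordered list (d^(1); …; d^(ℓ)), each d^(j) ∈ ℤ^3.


Barcode: M ≅ I[1,1]^3, I[1,3], I[3,3]. HN layers by μ_θ (3 steps, strictly decreasing):
  μ^(1)=6; μ^(2)=-1; μ^(3)=-9/2

((0, 0, 2); (3, 0, 0); (1, 1, 0))


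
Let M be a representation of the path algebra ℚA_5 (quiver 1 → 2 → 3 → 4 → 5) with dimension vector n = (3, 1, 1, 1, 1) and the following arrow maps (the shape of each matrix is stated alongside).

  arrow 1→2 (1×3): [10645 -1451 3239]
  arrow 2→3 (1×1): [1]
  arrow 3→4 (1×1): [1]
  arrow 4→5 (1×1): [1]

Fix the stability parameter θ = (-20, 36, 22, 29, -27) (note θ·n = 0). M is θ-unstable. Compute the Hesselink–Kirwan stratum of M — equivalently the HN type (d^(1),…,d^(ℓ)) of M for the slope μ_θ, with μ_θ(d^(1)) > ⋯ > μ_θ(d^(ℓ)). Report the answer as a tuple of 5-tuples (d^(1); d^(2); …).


Barcode: M ≅ I[1,1]^2, I[1,5]. HN layers by μ_θ (2 steps, strictly decreasing):
  μ^(1)=15; μ^(2)=-20

((0, 1, 1, 1, 1); (3, 0, 0, 0, 0))


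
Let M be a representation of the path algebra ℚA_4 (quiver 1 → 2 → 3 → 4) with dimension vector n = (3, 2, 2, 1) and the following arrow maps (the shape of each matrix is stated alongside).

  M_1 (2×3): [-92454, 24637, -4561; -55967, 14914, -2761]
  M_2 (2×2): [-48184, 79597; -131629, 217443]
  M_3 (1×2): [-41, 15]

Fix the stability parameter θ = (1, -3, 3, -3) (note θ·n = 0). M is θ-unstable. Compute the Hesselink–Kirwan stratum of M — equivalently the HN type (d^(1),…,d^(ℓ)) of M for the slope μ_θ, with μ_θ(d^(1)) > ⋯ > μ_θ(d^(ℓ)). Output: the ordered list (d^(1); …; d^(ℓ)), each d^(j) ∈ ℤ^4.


Via rank(M_{q-1}∘⋯∘M_p): M ≅ I[1,1], I[1,3], I[1,4].
μ_θ-semistable layers: μ^(1)=3; μ^(2)=1; μ^(3)=0; μ^(4)=-1

((0, 0, 1, 0); (1, 0, 0, 0); (0, 0, 1, 1); (2, 2, 0, 0))


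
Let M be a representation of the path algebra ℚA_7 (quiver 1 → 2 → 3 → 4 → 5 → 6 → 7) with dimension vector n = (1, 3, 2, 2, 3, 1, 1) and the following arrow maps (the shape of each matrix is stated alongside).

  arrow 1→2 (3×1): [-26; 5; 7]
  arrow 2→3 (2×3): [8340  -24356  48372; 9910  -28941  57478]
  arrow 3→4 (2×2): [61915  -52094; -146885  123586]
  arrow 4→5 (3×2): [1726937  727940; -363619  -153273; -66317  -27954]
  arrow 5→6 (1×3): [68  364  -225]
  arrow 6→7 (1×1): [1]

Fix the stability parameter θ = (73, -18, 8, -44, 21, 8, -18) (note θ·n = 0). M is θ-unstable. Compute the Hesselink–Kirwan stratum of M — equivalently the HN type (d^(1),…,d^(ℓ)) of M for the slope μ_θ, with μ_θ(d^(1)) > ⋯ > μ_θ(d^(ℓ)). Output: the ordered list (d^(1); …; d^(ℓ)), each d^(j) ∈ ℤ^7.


Via rank(M_{q-1}∘⋯∘M_p): M ≅ I[1,7], I[2,2], I[2,3], I[4,5], I[5,5].
μ_θ-semistable layers: μ^(1)=21; μ^(2)=8; μ^(3)=30/7; μ^(4)=-18; μ^(5)=-44

((0, 0, 0, 0, 2, 0, 0); (0, 0, 1, 0, 0, 0, 0); (1, 1, 1, 1, 1, 1, 1); (0, 2, 0, 0, 0, 0, 0); (0, 0, 0, 1, 0, 0, 0))


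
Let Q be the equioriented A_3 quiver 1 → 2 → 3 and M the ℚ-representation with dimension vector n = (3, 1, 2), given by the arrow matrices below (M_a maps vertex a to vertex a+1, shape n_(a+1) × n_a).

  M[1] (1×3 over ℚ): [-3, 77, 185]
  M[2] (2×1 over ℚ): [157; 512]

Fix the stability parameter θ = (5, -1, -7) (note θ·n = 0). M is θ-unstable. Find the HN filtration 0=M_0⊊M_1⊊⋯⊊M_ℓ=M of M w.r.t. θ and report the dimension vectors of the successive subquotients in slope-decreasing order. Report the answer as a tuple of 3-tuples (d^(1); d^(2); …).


Via rank(M_{q-1}∘⋯∘M_p): M ≅ I[1,1]^2, I[1,3], I[3,3].
μ_θ-semistable layers: μ^(1)=5; μ^(2)=-1; μ^(3)=-7

((2, 0, 0); (1, 1, 1); (0, 0, 1))


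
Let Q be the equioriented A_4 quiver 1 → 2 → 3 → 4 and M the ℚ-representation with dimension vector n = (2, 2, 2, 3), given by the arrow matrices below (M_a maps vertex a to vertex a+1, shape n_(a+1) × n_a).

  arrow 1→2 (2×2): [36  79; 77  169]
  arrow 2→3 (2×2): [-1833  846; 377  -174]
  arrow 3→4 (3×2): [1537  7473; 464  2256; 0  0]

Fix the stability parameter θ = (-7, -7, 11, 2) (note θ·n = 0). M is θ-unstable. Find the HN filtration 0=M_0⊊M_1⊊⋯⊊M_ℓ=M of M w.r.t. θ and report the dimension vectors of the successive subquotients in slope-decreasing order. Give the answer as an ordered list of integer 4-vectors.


Barcode: M ≅ I[1,2], I[1,3], I[3,4], I[4,4]^2. HN layers by μ_θ (4 steps, strictly decreasing):
  μ^(1)=11; μ^(2)=13/2; μ^(3)=2; μ^(4)=-7

((0, 0, 1, 0); (0, 0, 1, 1); (0, 0, 0, 2); (2, 2, 0, 0))
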